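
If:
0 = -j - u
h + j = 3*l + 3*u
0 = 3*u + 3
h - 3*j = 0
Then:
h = 3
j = 1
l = 7/3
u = -1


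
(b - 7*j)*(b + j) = b^2 - 6*b*j - 7*j^2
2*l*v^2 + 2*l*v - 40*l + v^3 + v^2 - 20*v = (2*l + v)*(v - 4)*(v + 5)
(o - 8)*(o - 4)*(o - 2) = o^3 - 14*o^2 + 56*o - 64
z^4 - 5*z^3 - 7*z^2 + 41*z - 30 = (z - 5)*(z - 2)*(z - 1)*(z + 3)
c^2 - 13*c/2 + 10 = (c - 4)*(c - 5/2)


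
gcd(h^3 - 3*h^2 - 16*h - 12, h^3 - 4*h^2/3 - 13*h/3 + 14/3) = h + 2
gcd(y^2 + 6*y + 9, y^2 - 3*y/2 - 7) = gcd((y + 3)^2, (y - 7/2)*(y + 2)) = 1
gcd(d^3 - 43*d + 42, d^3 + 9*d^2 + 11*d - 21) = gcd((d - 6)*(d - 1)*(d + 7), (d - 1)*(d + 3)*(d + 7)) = d^2 + 6*d - 7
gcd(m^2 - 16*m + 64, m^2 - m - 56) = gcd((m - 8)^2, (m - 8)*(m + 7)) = m - 8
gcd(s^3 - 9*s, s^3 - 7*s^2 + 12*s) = s^2 - 3*s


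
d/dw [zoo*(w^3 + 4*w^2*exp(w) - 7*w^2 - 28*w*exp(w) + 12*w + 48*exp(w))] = zoo*(w^2*exp(w) + w^2 + w*exp(w) + w + exp(w) + 1)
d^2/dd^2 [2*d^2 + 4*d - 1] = 4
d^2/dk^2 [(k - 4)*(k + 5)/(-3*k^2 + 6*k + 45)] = 2*(-3*k^3 + 15*k^2 - 165*k + 185)/(3*(k^6 - 6*k^5 - 33*k^4 + 172*k^3 + 495*k^2 - 1350*k - 3375))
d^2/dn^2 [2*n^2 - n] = 4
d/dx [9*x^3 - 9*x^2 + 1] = 9*x*(3*x - 2)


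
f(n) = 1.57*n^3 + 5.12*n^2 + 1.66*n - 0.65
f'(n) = 4.71*n^2 + 10.24*n + 1.66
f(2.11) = 40.40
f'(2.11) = 44.24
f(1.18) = 11.02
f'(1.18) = 20.30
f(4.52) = 256.44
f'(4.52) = 144.17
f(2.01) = 36.12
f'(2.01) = 41.27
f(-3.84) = -20.43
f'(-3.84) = 31.79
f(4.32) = 228.65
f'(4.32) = 133.80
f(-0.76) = 0.36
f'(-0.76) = -3.40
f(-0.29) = -0.74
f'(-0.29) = -0.91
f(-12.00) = -1996.25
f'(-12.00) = 557.02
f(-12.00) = -1996.25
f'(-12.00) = 557.02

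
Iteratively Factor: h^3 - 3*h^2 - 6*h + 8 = (h - 4)*(h^2 + h - 2) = (h - 4)*(h - 1)*(h + 2)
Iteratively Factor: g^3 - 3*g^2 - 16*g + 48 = (g + 4)*(g^2 - 7*g + 12) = (g - 3)*(g + 4)*(g - 4)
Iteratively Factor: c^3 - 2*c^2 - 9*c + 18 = (c - 3)*(c^2 + c - 6) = (c - 3)*(c - 2)*(c + 3)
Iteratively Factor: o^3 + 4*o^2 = (o + 4)*(o^2) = o*(o + 4)*(o)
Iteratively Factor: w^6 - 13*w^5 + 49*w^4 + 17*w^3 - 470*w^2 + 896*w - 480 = (w - 2)*(w^5 - 11*w^4 + 27*w^3 + 71*w^2 - 328*w + 240) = (w - 4)*(w - 2)*(w^4 - 7*w^3 - w^2 + 67*w - 60) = (w - 4)*(w - 2)*(w + 3)*(w^3 - 10*w^2 + 29*w - 20) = (w - 4)*(w - 2)*(w - 1)*(w + 3)*(w^2 - 9*w + 20) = (w - 4)^2*(w - 2)*(w - 1)*(w + 3)*(w - 5)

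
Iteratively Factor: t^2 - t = (t - 1)*(t)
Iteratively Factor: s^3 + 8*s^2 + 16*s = (s + 4)*(s^2 + 4*s) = s*(s + 4)*(s + 4)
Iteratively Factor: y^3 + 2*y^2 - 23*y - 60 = (y + 4)*(y^2 - 2*y - 15) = (y + 3)*(y + 4)*(y - 5)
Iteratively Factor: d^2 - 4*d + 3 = (d - 1)*(d - 3)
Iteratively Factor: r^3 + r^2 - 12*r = (r - 3)*(r^2 + 4*r) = r*(r - 3)*(r + 4)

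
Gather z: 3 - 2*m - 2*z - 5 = -2*m - 2*z - 2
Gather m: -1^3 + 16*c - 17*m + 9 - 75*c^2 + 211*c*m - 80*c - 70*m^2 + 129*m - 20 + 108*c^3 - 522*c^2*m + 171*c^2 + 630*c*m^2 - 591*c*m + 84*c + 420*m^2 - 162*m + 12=108*c^3 + 96*c^2 + 20*c + m^2*(630*c + 350) + m*(-522*c^2 - 380*c - 50)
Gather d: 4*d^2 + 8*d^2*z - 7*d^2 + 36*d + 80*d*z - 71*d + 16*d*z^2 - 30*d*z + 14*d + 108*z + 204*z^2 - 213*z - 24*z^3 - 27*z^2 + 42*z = d^2*(8*z - 3) + d*(16*z^2 + 50*z - 21) - 24*z^3 + 177*z^2 - 63*z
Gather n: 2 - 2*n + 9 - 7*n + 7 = 18 - 9*n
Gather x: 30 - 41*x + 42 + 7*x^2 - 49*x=7*x^2 - 90*x + 72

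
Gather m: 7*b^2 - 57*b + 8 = 7*b^2 - 57*b + 8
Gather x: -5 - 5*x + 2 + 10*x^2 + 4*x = 10*x^2 - x - 3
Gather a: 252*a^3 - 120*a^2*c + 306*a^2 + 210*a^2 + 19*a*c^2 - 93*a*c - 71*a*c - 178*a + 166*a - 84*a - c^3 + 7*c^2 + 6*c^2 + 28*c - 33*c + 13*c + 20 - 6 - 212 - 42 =252*a^3 + a^2*(516 - 120*c) + a*(19*c^2 - 164*c - 96) - c^3 + 13*c^2 + 8*c - 240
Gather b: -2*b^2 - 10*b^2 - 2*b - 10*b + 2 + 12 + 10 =-12*b^2 - 12*b + 24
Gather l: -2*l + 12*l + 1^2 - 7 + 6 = 10*l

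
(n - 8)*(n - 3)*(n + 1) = n^3 - 10*n^2 + 13*n + 24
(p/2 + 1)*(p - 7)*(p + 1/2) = p^3/2 - 9*p^2/4 - 33*p/4 - 7/2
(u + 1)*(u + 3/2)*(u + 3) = u^3 + 11*u^2/2 + 9*u + 9/2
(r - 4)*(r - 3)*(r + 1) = r^3 - 6*r^2 + 5*r + 12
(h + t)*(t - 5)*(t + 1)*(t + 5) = h*t^3 + h*t^2 - 25*h*t - 25*h + t^4 + t^3 - 25*t^2 - 25*t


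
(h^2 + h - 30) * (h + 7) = h^3 + 8*h^2 - 23*h - 210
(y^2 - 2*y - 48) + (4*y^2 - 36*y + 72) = 5*y^2 - 38*y + 24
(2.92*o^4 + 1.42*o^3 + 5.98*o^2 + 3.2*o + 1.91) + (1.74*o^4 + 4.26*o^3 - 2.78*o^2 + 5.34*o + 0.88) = 4.66*o^4 + 5.68*o^3 + 3.2*o^2 + 8.54*o + 2.79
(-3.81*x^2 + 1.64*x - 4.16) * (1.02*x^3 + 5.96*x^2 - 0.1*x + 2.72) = -3.8862*x^5 - 21.0348*x^4 + 5.9122*x^3 - 35.3208*x^2 + 4.8768*x - 11.3152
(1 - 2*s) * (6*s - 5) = -12*s^2 + 16*s - 5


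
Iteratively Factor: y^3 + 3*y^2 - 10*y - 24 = (y - 3)*(y^2 + 6*y + 8) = (y - 3)*(y + 2)*(y + 4)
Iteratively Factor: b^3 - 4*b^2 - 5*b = (b + 1)*(b^2 - 5*b) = (b - 5)*(b + 1)*(b)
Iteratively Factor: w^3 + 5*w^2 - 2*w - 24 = (w + 3)*(w^2 + 2*w - 8) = (w - 2)*(w + 3)*(w + 4)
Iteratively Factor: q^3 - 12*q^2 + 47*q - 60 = (q - 4)*(q^2 - 8*q + 15) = (q - 4)*(q - 3)*(q - 5)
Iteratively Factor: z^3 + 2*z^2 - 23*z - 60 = (z - 5)*(z^2 + 7*z + 12) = (z - 5)*(z + 4)*(z + 3)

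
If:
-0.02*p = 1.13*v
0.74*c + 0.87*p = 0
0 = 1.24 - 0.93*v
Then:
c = 88.57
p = -75.33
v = 1.33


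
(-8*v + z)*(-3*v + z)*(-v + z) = -24*v^3 + 35*v^2*z - 12*v*z^2 + z^3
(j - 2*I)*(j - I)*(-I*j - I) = -I*j^3 - 3*j^2 - I*j^2 - 3*j + 2*I*j + 2*I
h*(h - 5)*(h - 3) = h^3 - 8*h^2 + 15*h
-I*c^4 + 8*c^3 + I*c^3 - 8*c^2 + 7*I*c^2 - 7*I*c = c*(c - 1)*(c + 7*I)*(-I*c + 1)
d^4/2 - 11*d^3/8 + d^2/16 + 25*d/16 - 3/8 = (d/2 + 1/2)*(d - 2)*(d - 3/2)*(d - 1/4)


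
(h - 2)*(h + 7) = h^2 + 5*h - 14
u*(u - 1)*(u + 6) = u^3 + 5*u^2 - 6*u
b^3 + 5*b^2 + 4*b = b*(b + 1)*(b + 4)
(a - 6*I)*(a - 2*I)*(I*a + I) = I*a^3 + 8*a^2 + I*a^2 + 8*a - 12*I*a - 12*I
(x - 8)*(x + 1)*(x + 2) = x^3 - 5*x^2 - 22*x - 16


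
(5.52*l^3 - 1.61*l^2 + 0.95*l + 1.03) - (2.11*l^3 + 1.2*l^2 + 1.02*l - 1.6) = 3.41*l^3 - 2.81*l^2 - 0.0700000000000001*l + 2.63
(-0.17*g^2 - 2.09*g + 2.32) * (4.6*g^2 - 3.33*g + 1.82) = -0.782*g^4 - 9.0479*g^3 + 17.3223*g^2 - 11.5294*g + 4.2224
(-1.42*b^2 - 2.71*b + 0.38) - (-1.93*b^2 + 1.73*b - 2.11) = 0.51*b^2 - 4.44*b + 2.49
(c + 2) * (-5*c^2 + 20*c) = -5*c^3 + 10*c^2 + 40*c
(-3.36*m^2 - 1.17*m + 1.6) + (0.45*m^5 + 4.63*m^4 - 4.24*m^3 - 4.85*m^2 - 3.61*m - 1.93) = 0.45*m^5 + 4.63*m^4 - 4.24*m^3 - 8.21*m^2 - 4.78*m - 0.33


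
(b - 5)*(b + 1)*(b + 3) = b^3 - b^2 - 17*b - 15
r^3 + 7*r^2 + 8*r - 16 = (r - 1)*(r + 4)^2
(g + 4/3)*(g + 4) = g^2 + 16*g/3 + 16/3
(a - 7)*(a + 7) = a^2 - 49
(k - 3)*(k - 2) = k^2 - 5*k + 6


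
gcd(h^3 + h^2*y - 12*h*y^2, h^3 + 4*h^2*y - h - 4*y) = h + 4*y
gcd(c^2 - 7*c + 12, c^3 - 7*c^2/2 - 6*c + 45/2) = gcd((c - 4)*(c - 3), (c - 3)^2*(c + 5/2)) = c - 3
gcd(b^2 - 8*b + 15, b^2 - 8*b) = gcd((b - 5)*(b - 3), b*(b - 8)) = 1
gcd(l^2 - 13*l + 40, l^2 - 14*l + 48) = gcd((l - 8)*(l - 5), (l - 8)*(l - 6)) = l - 8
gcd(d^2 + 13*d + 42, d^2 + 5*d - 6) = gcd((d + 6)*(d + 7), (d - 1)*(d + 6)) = d + 6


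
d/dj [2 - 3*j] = -3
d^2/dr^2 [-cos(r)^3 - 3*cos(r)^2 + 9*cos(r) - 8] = -33*cos(r)/4 + 6*cos(2*r) + 9*cos(3*r)/4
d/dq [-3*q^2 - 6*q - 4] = -6*q - 6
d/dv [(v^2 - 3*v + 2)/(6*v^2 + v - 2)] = (19*v^2 - 28*v + 4)/(36*v^4 + 12*v^3 - 23*v^2 - 4*v + 4)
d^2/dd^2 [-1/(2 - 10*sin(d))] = 5*(-5*sin(d)^2 - sin(d) + 10)/(2*(5*sin(d) - 1)^3)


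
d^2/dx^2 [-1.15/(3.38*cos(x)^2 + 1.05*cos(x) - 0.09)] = (52.55224*(1 - cos(x)^2)^2 + 12.24405*cos(x)^3 + 28.943315*cos(x)^2 - 24.379425*cos(x) - 55.78765)/(3.38*cos(x)^2 + 1.05*cos(x) - 0.09)^3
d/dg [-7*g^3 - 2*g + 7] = -21*g^2 - 2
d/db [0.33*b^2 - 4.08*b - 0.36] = 0.66*b - 4.08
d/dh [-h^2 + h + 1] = 1 - 2*h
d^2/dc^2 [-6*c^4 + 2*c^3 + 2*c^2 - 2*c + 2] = -72*c^2 + 12*c + 4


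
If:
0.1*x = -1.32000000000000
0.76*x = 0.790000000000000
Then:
No Solution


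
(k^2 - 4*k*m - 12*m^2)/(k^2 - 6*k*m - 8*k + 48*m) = (k + 2*m)/(k - 8)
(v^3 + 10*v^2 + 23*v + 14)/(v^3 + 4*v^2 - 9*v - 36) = (v^3 + 10*v^2 + 23*v + 14)/(v^3 + 4*v^2 - 9*v - 36)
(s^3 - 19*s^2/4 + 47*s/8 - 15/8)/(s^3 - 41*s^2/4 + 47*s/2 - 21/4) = (8*s^2 - 14*s + 5)/(2*(4*s^2 - 29*s + 7))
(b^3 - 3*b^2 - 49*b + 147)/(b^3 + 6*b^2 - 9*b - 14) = (b^2 - 10*b + 21)/(b^2 - b - 2)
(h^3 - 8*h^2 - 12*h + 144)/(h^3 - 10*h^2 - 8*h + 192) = (h - 6)/(h - 8)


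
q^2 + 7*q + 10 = (q + 2)*(q + 5)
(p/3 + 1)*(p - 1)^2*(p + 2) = p^4/3 + p^3 - p^2 - 7*p/3 + 2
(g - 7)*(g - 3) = g^2 - 10*g + 21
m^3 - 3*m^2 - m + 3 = (m - 3)*(m - 1)*(m + 1)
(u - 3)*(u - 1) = u^2 - 4*u + 3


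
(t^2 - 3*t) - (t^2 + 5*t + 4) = -8*t - 4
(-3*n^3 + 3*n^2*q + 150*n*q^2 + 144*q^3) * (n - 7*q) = -3*n^4 + 24*n^3*q + 129*n^2*q^2 - 906*n*q^3 - 1008*q^4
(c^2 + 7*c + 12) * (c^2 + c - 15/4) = c^4 + 8*c^3 + 61*c^2/4 - 57*c/4 - 45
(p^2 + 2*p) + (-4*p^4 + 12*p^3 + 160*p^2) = -4*p^4 + 12*p^3 + 161*p^2 + 2*p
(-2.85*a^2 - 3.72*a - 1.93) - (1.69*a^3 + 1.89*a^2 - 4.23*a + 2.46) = -1.69*a^3 - 4.74*a^2 + 0.51*a - 4.39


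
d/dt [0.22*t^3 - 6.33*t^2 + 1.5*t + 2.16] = 0.66*t^2 - 12.66*t + 1.5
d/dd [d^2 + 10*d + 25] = 2*d + 10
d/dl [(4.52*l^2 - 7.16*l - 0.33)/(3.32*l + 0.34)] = (15.0064*l^2 + 3.0736*l - 1.3388)/(11.0224*l^2 + 2.2576*l + 0.1156)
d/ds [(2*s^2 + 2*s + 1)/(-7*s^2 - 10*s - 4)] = 2*(-3*s^2 - s + 1)/(49*s^4 + 140*s^3 + 156*s^2 + 80*s + 16)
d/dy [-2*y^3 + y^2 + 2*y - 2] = -6*y^2 + 2*y + 2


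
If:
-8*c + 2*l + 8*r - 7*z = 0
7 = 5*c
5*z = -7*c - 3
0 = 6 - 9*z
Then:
No Solution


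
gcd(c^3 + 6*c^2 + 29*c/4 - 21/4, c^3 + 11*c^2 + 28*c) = 1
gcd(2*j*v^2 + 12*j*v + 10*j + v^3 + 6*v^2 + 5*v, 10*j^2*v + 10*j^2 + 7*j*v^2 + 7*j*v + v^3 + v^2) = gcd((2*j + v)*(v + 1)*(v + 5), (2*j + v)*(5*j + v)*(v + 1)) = 2*j*v + 2*j + v^2 + v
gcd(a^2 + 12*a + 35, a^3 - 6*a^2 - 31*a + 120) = a + 5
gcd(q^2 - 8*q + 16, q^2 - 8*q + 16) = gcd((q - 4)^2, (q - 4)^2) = q^2 - 8*q + 16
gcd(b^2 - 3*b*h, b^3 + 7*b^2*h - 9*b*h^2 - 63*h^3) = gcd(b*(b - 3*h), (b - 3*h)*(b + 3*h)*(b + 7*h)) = b - 3*h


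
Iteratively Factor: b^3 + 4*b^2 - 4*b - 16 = (b + 2)*(b^2 + 2*b - 8) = (b - 2)*(b + 2)*(b + 4)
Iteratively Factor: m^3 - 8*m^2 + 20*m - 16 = (m - 2)*(m^2 - 6*m + 8) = (m - 4)*(m - 2)*(m - 2)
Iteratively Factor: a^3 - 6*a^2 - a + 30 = (a - 3)*(a^2 - 3*a - 10) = (a - 3)*(a + 2)*(a - 5)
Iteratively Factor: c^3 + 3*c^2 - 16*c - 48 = (c - 4)*(c^2 + 7*c + 12) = (c - 4)*(c + 3)*(c + 4)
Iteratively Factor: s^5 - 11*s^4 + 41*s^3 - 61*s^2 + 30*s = (s - 5)*(s^4 - 6*s^3 + 11*s^2 - 6*s) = s*(s - 5)*(s^3 - 6*s^2 + 11*s - 6) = s*(s - 5)*(s - 1)*(s^2 - 5*s + 6) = s*(s - 5)*(s - 2)*(s - 1)*(s - 3)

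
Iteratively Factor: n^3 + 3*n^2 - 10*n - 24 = (n - 3)*(n^2 + 6*n + 8) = (n - 3)*(n + 2)*(n + 4)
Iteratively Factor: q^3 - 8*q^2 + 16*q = (q - 4)*(q^2 - 4*q) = q*(q - 4)*(q - 4)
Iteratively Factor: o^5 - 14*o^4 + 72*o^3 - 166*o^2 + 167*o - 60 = (o - 5)*(o^4 - 9*o^3 + 27*o^2 - 31*o + 12) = (o - 5)*(o - 1)*(o^3 - 8*o^2 + 19*o - 12) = (o - 5)*(o - 4)*(o - 1)*(o^2 - 4*o + 3) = (o - 5)*(o - 4)*(o - 3)*(o - 1)*(o - 1)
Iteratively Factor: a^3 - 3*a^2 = (a)*(a^2 - 3*a) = a^2*(a - 3)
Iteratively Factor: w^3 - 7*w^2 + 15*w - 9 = (w - 3)*(w^2 - 4*w + 3) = (w - 3)^2*(w - 1)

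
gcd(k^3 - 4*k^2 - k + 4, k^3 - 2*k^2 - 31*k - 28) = k + 1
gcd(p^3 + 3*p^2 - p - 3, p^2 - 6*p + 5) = p - 1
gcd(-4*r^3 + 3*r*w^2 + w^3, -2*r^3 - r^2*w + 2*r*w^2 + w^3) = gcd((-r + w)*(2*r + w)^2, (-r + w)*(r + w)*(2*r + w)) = 2*r^2 - r*w - w^2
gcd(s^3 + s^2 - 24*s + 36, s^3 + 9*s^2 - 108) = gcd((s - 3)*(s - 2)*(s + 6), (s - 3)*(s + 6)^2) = s^2 + 3*s - 18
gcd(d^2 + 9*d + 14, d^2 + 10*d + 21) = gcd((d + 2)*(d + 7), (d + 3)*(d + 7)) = d + 7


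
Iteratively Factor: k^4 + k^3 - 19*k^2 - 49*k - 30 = (k - 5)*(k^3 + 6*k^2 + 11*k + 6) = (k - 5)*(k + 1)*(k^2 + 5*k + 6) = (k - 5)*(k + 1)*(k + 2)*(k + 3)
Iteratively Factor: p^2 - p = (p)*(p - 1)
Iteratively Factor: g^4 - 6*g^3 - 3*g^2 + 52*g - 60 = (g - 2)*(g^3 - 4*g^2 - 11*g + 30) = (g - 5)*(g - 2)*(g^2 + g - 6) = (g - 5)*(g - 2)*(g + 3)*(g - 2)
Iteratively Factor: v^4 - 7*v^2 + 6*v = (v + 3)*(v^3 - 3*v^2 + 2*v) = v*(v + 3)*(v^2 - 3*v + 2) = v*(v - 1)*(v + 3)*(v - 2)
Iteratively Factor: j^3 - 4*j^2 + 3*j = (j - 3)*(j^2 - j) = j*(j - 3)*(j - 1)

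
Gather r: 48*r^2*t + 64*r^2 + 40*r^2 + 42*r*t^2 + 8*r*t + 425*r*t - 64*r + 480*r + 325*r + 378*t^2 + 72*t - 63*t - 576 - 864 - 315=r^2*(48*t + 104) + r*(42*t^2 + 433*t + 741) + 378*t^2 + 9*t - 1755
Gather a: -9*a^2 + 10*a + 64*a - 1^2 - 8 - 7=-9*a^2 + 74*a - 16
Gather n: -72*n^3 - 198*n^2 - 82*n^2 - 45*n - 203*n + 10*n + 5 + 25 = -72*n^3 - 280*n^2 - 238*n + 30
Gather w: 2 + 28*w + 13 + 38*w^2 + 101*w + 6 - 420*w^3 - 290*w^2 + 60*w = -420*w^3 - 252*w^2 + 189*w + 21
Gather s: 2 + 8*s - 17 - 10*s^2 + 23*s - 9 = -10*s^2 + 31*s - 24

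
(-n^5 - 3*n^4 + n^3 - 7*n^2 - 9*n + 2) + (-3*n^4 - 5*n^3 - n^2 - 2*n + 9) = -n^5 - 6*n^4 - 4*n^3 - 8*n^2 - 11*n + 11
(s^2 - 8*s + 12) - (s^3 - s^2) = -s^3 + 2*s^2 - 8*s + 12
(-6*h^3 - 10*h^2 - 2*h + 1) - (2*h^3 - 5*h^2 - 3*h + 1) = -8*h^3 - 5*h^2 + h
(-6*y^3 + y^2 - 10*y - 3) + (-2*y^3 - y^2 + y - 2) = -8*y^3 - 9*y - 5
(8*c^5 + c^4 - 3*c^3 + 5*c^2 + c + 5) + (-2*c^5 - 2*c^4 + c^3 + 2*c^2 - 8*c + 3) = 6*c^5 - c^4 - 2*c^3 + 7*c^2 - 7*c + 8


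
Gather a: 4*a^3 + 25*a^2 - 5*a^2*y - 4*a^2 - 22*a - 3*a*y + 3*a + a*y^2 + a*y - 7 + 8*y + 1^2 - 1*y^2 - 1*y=4*a^3 + a^2*(21 - 5*y) + a*(y^2 - 2*y - 19) - y^2 + 7*y - 6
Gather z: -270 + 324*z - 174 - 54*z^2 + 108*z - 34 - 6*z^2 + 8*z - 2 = -60*z^2 + 440*z - 480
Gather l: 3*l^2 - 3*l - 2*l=3*l^2 - 5*l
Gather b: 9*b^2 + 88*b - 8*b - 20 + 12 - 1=9*b^2 + 80*b - 9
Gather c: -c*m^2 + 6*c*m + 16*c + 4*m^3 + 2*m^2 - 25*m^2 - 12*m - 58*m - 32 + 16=c*(-m^2 + 6*m + 16) + 4*m^3 - 23*m^2 - 70*m - 16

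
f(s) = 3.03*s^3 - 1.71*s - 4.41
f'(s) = 9.09*s^2 - 1.71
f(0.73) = -4.48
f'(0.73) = 3.13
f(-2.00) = -25.23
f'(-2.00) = 34.65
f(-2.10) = -28.88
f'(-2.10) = 38.38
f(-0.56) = -3.98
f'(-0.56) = 1.14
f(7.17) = 1100.19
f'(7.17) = 465.60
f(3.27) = 95.94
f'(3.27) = 95.49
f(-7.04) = -1049.58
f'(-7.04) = 448.80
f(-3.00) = -81.09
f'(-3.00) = 80.10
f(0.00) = -4.41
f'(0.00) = -1.71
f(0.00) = -4.41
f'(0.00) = -1.71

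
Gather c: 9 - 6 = 3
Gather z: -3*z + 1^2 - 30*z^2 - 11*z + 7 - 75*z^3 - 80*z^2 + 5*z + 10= -75*z^3 - 110*z^2 - 9*z + 18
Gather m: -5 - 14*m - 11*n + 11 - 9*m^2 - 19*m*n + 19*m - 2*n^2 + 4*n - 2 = -9*m^2 + m*(5 - 19*n) - 2*n^2 - 7*n + 4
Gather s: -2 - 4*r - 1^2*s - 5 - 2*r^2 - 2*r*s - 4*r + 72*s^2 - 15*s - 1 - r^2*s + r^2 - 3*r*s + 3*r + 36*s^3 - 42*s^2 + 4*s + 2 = -r^2 - 5*r + 36*s^3 + 30*s^2 + s*(-r^2 - 5*r - 12) - 6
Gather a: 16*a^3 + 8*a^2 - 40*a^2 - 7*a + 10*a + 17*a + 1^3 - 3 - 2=16*a^3 - 32*a^2 + 20*a - 4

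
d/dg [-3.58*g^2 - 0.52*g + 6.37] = -7.16*g - 0.52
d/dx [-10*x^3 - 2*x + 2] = -30*x^2 - 2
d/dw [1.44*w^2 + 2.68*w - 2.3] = 2.88*w + 2.68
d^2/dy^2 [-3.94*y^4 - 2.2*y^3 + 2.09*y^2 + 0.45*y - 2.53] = -47.28*y^2 - 13.2*y + 4.18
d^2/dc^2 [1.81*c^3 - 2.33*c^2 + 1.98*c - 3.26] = 10.86*c - 4.66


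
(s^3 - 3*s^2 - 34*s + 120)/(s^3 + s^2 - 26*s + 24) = (s - 5)/(s - 1)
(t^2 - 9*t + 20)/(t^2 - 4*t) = (t - 5)/t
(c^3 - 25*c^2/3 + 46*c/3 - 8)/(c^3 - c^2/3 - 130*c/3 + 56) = (c - 1)/(c + 7)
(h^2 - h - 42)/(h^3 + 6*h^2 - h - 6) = (h - 7)/(h^2 - 1)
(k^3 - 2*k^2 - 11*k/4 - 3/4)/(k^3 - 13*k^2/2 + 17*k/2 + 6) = (k + 1/2)/(k - 4)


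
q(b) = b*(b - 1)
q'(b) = 2*b - 1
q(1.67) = 1.12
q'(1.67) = 2.34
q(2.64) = 4.33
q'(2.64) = 4.28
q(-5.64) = 37.45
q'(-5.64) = -12.28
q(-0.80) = 1.44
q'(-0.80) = -2.60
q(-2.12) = 6.61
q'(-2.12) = -5.24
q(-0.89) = 1.68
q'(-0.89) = -2.78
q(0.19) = -0.15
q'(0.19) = -0.62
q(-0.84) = 1.55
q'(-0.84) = -2.68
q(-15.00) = 240.00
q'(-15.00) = -31.00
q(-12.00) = 156.00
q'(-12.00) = -25.00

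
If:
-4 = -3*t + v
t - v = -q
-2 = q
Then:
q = -2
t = 1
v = -1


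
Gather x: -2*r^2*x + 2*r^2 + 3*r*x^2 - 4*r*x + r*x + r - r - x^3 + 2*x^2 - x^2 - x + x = 2*r^2 - x^3 + x^2*(3*r + 1) + x*(-2*r^2 - 3*r)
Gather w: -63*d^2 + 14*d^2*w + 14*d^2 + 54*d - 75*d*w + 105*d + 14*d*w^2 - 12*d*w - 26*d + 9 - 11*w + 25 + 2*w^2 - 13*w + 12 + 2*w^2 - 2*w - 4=-49*d^2 + 133*d + w^2*(14*d + 4) + w*(14*d^2 - 87*d - 26) + 42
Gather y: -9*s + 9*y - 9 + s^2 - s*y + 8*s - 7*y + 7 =s^2 - s + y*(2 - s) - 2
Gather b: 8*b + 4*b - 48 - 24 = 12*b - 72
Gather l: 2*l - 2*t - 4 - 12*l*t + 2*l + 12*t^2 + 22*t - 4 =l*(4 - 12*t) + 12*t^2 + 20*t - 8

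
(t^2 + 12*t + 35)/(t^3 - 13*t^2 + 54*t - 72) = (t^2 + 12*t + 35)/(t^3 - 13*t^2 + 54*t - 72)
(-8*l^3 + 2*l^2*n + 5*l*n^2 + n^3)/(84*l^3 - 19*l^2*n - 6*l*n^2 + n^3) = (-2*l^2 + l*n + n^2)/(21*l^2 - 10*l*n + n^2)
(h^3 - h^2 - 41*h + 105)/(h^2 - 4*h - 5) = (h^2 + 4*h - 21)/(h + 1)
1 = 1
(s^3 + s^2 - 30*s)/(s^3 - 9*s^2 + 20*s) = (s + 6)/(s - 4)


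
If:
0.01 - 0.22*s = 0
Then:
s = 0.05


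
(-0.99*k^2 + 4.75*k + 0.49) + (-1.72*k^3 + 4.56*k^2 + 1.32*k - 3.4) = -1.72*k^3 + 3.57*k^2 + 6.07*k - 2.91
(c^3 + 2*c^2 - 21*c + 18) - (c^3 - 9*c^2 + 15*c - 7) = 11*c^2 - 36*c + 25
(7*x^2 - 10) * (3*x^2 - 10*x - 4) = 21*x^4 - 70*x^3 - 58*x^2 + 100*x + 40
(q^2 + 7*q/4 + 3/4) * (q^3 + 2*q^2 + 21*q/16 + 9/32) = q^5 + 15*q^4/4 + 89*q^3/16 + 261*q^2/64 + 189*q/128 + 27/128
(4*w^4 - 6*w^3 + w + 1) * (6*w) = 24*w^5 - 36*w^4 + 6*w^2 + 6*w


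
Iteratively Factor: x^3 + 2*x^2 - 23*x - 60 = (x + 3)*(x^2 - x - 20) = (x + 3)*(x + 4)*(x - 5)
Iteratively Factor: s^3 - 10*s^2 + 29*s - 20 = (s - 5)*(s^2 - 5*s + 4) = (s - 5)*(s - 4)*(s - 1)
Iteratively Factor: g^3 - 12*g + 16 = (g - 2)*(g^2 + 2*g - 8) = (g - 2)*(g + 4)*(g - 2)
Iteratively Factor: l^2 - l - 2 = (l - 2)*(l + 1)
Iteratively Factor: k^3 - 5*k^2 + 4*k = (k - 1)*(k^2 - 4*k) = (k - 4)*(k - 1)*(k)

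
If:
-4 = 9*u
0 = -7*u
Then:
No Solution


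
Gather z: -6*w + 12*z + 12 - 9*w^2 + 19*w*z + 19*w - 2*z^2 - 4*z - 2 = -9*w^2 + 13*w - 2*z^2 + z*(19*w + 8) + 10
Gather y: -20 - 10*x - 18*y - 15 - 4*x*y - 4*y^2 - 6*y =-10*x - 4*y^2 + y*(-4*x - 24) - 35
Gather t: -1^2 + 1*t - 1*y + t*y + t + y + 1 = t*(y + 2)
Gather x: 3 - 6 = -3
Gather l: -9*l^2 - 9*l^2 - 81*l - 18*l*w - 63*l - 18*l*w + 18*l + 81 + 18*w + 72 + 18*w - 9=-18*l^2 + l*(-36*w - 126) + 36*w + 144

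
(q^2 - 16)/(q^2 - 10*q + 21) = (q^2 - 16)/(q^2 - 10*q + 21)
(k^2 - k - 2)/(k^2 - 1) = (k - 2)/(k - 1)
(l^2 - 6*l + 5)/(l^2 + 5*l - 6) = (l - 5)/(l + 6)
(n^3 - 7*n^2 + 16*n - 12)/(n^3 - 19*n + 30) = (n - 2)/(n + 5)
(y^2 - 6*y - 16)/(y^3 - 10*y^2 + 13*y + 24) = (y + 2)/(y^2 - 2*y - 3)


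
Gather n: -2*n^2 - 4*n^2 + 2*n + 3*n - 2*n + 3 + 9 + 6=-6*n^2 + 3*n + 18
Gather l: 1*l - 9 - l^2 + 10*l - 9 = -l^2 + 11*l - 18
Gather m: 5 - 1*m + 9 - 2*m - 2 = 12 - 3*m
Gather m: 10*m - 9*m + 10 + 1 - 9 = m + 2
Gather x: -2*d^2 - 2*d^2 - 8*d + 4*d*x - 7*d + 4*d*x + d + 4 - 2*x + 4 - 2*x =-4*d^2 - 14*d + x*(8*d - 4) + 8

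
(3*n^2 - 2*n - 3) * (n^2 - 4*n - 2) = 3*n^4 - 14*n^3 - n^2 + 16*n + 6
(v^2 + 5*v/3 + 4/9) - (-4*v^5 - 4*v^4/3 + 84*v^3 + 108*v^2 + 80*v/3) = 4*v^5 + 4*v^4/3 - 84*v^3 - 107*v^2 - 25*v + 4/9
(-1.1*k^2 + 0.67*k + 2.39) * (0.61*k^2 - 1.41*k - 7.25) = -0.671*k^4 + 1.9597*k^3 + 8.4882*k^2 - 8.2274*k - 17.3275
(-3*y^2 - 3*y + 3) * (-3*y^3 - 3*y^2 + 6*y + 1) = 9*y^5 + 18*y^4 - 18*y^3 - 30*y^2 + 15*y + 3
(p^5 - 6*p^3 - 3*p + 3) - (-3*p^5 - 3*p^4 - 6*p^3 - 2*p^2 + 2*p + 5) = 4*p^5 + 3*p^4 + 2*p^2 - 5*p - 2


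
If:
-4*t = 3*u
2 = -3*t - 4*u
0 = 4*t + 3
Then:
No Solution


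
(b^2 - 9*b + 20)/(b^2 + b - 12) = (b^2 - 9*b + 20)/(b^2 + b - 12)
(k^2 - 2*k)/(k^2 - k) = (k - 2)/(k - 1)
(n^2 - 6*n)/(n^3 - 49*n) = (n - 6)/(n^2 - 49)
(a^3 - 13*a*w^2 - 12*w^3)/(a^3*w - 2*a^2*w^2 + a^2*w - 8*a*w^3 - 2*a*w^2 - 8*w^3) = (a^2 + 4*a*w + 3*w^2)/(w*(a^2 + 2*a*w + a + 2*w))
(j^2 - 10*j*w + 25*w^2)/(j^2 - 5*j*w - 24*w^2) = (-j^2 + 10*j*w - 25*w^2)/(-j^2 + 5*j*w + 24*w^2)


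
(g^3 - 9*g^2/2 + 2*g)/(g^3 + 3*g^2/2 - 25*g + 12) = g/(g + 6)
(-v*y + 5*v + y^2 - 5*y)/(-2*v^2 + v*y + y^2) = (y - 5)/(2*v + y)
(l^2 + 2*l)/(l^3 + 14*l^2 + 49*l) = (l + 2)/(l^2 + 14*l + 49)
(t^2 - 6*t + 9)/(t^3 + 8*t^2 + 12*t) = (t^2 - 6*t + 9)/(t*(t^2 + 8*t + 12))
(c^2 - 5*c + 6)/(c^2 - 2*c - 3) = (c - 2)/(c + 1)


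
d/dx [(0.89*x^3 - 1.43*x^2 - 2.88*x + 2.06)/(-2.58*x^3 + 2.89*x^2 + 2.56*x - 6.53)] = (-1.1173*x^4 - 10.304*x^3 + 3.17170000000001*x^2 + 6.769*x + 13.5328)/(6.6564*x^6 - 14.9124*x^5 - 4.8575*x^4 + 48.4916*x^3 - 31.1898*x^2 - 33.4336*x + 42.6409)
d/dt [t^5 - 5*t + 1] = 5*t^4 - 5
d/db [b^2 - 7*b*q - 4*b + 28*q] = 2*b - 7*q - 4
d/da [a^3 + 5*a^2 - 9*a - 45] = 3*a^2 + 10*a - 9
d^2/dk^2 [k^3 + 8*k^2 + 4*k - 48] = 6*k + 16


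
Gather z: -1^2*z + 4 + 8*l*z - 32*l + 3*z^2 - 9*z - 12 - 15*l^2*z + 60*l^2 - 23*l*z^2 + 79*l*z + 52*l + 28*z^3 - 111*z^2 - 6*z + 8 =60*l^2 + 20*l + 28*z^3 + z^2*(-23*l - 108) + z*(-15*l^2 + 87*l - 16)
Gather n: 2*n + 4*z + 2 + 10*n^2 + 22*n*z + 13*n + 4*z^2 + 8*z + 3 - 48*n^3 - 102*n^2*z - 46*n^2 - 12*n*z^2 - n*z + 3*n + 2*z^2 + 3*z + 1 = -48*n^3 + n^2*(-102*z - 36) + n*(-12*z^2 + 21*z + 18) + 6*z^2 + 15*z + 6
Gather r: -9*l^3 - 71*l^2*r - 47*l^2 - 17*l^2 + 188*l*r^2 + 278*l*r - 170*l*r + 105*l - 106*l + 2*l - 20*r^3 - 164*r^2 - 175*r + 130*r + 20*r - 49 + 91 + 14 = -9*l^3 - 64*l^2 + l - 20*r^3 + r^2*(188*l - 164) + r*(-71*l^2 + 108*l - 25) + 56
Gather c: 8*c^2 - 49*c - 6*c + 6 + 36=8*c^2 - 55*c + 42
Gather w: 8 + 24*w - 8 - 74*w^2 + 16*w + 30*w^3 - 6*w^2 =30*w^3 - 80*w^2 + 40*w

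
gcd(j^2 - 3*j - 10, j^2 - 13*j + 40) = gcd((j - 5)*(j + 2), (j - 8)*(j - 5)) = j - 5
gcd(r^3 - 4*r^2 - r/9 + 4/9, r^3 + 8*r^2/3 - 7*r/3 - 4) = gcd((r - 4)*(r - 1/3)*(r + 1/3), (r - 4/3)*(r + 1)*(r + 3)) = 1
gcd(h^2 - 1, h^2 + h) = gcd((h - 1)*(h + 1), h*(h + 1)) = h + 1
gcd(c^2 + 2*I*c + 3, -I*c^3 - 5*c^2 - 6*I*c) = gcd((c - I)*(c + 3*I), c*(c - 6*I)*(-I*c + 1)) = 1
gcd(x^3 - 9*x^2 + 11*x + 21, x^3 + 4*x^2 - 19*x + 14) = 1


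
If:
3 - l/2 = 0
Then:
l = 6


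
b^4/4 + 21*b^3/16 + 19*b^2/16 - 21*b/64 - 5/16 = (b/4 + 1)*(b - 1/2)*(b + 1/2)*(b + 5/4)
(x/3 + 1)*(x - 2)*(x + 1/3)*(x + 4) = x^4/3 + 16*x^3/9 - x^2/9 - 74*x/9 - 8/3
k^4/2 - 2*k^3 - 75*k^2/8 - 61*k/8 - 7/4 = (k/2 + 1)*(k - 7)*(k + 1/2)^2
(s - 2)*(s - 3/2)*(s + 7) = s^3 + 7*s^2/2 - 43*s/2 + 21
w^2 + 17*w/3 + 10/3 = (w + 2/3)*(w + 5)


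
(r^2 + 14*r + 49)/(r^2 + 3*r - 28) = (r + 7)/(r - 4)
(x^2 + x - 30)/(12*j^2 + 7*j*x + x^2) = (x^2 + x - 30)/(12*j^2 + 7*j*x + x^2)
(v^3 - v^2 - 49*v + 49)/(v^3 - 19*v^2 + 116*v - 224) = (v^2 + 6*v - 7)/(v^2 - 12*v + 32)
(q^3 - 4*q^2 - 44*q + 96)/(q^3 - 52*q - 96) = (q - 2)/(q + 2)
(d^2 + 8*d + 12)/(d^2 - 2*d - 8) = (d + 6)/(d - 4)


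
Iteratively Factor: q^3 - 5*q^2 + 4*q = (q - 4)*(q^2 - q) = q*(q - 4)*(q - 1)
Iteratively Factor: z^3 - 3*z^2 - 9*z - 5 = (z - 5)*(z^2 + 2*z + 1) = (z - 5)*(z + 1)*(z + 1)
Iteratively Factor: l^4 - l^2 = (l - 1)*(l^3 + l^2) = (l - 1)*(l + 1)*(l^2) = l*(l - 1)*(l + 1)*(l)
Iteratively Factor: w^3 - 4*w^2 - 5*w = (w)*(w^2 - 4*w - 5) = w*(w + 1)*(w - 5)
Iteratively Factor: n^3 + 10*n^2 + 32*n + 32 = (n + 4)*(n^2 + 6*n + 8) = (n + 2)*(n + 4)*(n + 4)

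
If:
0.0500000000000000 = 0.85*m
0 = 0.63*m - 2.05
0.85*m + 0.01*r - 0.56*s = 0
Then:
No Solution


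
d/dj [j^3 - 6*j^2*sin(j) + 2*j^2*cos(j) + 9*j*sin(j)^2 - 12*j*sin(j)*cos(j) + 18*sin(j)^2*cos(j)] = -2*j^2*sin(j) - 6*j^2*cos(j) + 3*j^2 + 24*j*sin(j)^2 + 18*j*sin(j)*cos(j) - 12*j*sin(j) + 4*j*cos(j) - 12*j - 54*sin(j)^3 + 9*sin(j)^2 - 12*sin(j)*cos(j) + 36*sin(j)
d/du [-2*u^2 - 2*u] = -4*u - 2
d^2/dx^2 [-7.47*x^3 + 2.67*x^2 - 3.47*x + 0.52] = 5.34 - 44.82*x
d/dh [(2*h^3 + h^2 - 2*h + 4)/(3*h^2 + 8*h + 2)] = 2*(3*h^4 + 16*h^3 + 13*h^2 - 10*h - 18)/(9*h^4 + 48*h^3 + 76*h^2 + 32*h + 4)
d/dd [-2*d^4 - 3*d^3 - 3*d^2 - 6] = d*(-8*d^2 - 9*d - 6)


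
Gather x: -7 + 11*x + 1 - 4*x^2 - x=-4*x^2 + 10*x - 6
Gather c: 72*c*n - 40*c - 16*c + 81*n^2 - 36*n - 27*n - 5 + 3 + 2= c*(72*n - 56) + 81*n^2 - 63*n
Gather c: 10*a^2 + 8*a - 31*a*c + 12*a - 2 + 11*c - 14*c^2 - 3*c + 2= 10*a^2 + 20*a - 14*c^2 + c*(8 - 31*a)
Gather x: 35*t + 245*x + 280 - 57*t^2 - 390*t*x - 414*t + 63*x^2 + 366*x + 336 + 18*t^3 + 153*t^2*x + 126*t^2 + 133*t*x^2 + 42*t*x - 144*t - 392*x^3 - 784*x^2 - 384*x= 18*t^3 + 69*t^2 - 523*t - 392*x^3 + x^2*(133*t - 721) + x*(153*t^2 - 348*t + 227) + 616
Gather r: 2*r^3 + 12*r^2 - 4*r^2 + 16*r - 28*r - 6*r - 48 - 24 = 2*r^3 + 8*r^2 - 18*r - 72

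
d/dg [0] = 0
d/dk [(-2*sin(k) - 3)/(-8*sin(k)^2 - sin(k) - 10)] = (-16*sin(k)^2 - 48*sin(k) + 17)*cos(k)/(8*sin(k)^2 + sin(k) + 10)^2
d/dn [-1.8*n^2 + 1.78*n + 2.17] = 1.78 - 3.6*n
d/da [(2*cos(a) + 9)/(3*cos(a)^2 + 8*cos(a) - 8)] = 2*(3*cos(a)^2 + 27*cos(a) + 44)*sin(a)/(-3*sin(a)^2 + 8*cos(a) - 5)^2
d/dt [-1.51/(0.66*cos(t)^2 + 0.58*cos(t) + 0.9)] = -(1.9932*cos(t) + 0.8758)*sin(t)/(0.66*cos(t)^2 + 0.58*cos(t) + 0.9)^2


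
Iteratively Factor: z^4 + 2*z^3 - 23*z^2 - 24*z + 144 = (z - 3)*(z^3 + 5*z^2 - 8*z - 48) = (z - 3)*(z + 4)*(z^2 + z - 12) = (z - 3)^2*(z + 4)*(z + 4)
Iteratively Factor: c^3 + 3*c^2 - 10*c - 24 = (c + 2)*(c^2 + c - 12) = (c - 3)*(c + 2)*(c + 4)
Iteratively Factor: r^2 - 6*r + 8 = (r - 2)*(r - 4)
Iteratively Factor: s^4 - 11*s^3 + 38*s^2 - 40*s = (s - 2)*(s^3 - 9*s^2 + 20*s) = (s - 5)*(s - 2)*(s^2 - 4*s) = (s - 5)*(s - 4)*(s - 2)*(s)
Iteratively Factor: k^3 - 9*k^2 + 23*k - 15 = (k - 5)*(k^2 - 4*k + 3) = (k - 5)*(k - 3)*(k - 1)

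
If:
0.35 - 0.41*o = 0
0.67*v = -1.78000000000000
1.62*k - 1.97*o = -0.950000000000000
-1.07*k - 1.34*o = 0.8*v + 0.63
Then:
No Solution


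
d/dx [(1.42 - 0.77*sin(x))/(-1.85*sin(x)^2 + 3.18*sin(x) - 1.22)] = (-1.4245*sin(x)^2 + 5.254*sin(x) - 3.5762)*cos(x)/(3.4225*sin(x)^4 - 11.766*sin(x)^3 + 14.6264*sin(x)^2 - 7.7592*sin(x) + 1.4884)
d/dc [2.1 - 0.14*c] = -0.140000000000000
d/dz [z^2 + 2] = 2*z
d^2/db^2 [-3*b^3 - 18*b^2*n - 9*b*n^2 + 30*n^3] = -18*b - 36*n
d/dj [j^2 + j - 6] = 2*j + 1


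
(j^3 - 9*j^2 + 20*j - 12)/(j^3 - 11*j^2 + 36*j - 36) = (j - 1)/(j - 3)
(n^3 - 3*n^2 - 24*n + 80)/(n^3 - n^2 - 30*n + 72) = (n^2 + n - 20)/(n^2 + 3*n - 18)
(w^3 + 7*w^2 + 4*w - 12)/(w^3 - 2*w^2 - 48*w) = (w^2 + w - 2)/(w*(w - 8))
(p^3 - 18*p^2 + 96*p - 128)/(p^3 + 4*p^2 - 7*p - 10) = (p^2 - 16*p + 64)/(p^2 + 6*p + 5)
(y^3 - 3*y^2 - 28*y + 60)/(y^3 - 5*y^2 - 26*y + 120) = (y - 2)/(y - 4)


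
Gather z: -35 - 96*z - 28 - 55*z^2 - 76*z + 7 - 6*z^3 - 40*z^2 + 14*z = -6*z^3 - 95*z^2 - 158*z - 56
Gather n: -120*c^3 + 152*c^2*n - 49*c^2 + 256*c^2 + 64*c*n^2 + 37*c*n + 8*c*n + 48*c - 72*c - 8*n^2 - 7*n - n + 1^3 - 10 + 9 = -120*c^3 + 207*c^2 - 24*c + n^2*(64*c - 8) + n*(152*c^2 + 45*c - 8)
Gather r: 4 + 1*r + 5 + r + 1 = 2*r + 10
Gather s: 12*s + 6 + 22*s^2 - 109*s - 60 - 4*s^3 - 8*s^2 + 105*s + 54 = -4*s^3 + 14*s^2 + 8*s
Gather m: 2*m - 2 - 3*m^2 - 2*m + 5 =3 - 3*m^2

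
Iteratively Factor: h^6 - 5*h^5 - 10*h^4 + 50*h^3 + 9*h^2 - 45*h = (h - 5)*(h^5 - 10*h^3 + 9*h) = (h - 5)*(h - 3)*(h^4 + 3*h^3 - h^2 - 3*h) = (h - 5)*(h - 3)*(h + 3)*(h^3 - h) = (h - 5)*(h - 3)*(h - 1)*(h + 3)*(h^2 + h) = h*(h - 5)*(h - 3)*(h - 1)*(h + 3)*(h + 1)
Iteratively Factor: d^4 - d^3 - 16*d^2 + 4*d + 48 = (d + 2)*(d^3 - 3*d^2 - 10*d + 24) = (d + 2)*(d + 3)*(d^2 - 6*d + 8) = (d - 2)*(d + 2)*(d + 3)*(d - 4)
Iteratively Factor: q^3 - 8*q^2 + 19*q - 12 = (q - 1)*(q^2 - 7*q + 12) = (q - 3)*(q - 1)*(q - 4)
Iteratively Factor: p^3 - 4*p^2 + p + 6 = (p - 3)*(p^2 - p - 2) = (p - 3)*(p + 1)*(p - 2)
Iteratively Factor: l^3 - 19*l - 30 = (l - 5)*(l^2 + 5*l + 6) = (l - 5)*(l + 2)*(l + 3)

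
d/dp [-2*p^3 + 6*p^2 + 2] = 6*p*(2 - p)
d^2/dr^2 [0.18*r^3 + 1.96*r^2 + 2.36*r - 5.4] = 1.08*r + 3.92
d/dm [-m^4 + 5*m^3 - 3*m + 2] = -4*m^3 + 15*m^2 - 3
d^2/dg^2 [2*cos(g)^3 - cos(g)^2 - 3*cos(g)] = 3*cos(g)/2 + 2*cos(2*g) - 9*cos(3*g)/2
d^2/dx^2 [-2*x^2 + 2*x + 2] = -4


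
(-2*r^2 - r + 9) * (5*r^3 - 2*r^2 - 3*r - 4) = -10*r^5 - r^4 + 53*r^3 - 7*r^2 - 23*r - 36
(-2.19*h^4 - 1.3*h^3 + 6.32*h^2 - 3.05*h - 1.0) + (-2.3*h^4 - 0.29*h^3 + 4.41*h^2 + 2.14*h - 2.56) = -4.49*h^4 - 1.59*h^3 + 10.73*h^2 - 0.91*h - 3.56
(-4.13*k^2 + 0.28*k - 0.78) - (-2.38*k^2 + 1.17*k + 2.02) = -1.75*k^2 - 0.89*k - 2.8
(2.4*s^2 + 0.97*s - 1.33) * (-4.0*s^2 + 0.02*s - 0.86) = -9.6*s^4 - 3.832*s^3 + 3.2754*s^2 - 0.8608*s + 1.1438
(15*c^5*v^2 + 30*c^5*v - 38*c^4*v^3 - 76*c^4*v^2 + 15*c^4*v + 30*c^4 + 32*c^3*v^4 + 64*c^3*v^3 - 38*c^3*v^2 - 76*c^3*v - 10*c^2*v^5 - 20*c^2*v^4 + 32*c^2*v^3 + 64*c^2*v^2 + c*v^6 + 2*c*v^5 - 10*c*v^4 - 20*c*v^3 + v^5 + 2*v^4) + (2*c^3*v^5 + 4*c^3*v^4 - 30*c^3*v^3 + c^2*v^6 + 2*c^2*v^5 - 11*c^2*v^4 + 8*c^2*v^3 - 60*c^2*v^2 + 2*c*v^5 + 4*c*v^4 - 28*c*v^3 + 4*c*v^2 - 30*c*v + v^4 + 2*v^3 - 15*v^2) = 15*c^5*v^2 + 30*c^5*v - 38*c^4*v^3 - 76*c^4*v^2 + 15*c^4*v + 30*c^4 + 2*c^3*v^5 + 36*c^3*v^4 + 34*c^3*v^3 - 38*c^3*v^2 - 76*c^3*v + c^2*v^6 - 8*c^2*v^5 - 31*c^2*v^4 + 40*c^2*v^3 + 4*c^2*v^2 + c*v^6 + 4*c*v^5 - 6*c*v^4 - 48*c*v^3 + 4*c*v^2 - 30*c*v + v^5 + 3*v^4 + 2*v^3 - 15*v^2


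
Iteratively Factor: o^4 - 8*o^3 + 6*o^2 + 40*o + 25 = (o + 1)*(o^3 - 9*o^2 + 15*o + 25) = (o - 5)*(o + 1)*(o^2 - 4*o - 5) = (o - 5)^2*(o + 1)*(o + 1)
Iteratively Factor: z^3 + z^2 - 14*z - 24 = (z + 2)*(z^2 - z - 12) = (z - 4)*(z + 2)*(z + 3)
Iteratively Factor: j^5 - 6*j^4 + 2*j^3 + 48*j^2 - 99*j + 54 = (j - 3)*(j^4 - 3*j^3 - 7*j^2 + 27*j - 18) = (j - 3)*(j - 2)*(j^3 - j^2 - 9*j + 9) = (j - 3)^2*(j - 2)*(j^2 + 2*j - 3) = (j - 3)^2*(j - 2)*(j - 1)*(j + 3)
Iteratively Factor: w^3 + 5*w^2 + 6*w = (w)*(w^2 + 5*w + 6) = w*(w + 2)*(w + 3)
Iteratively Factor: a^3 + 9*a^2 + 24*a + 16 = (a + 4)*(a^2 + 5*a + 4) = (a + 1)*(a + 4)*(a + 4)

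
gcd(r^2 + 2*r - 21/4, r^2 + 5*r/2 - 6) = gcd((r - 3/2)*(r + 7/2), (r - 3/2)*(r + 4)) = r - 3/2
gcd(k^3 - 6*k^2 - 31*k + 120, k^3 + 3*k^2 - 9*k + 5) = k + 5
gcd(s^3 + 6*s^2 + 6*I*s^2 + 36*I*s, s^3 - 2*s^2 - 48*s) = s^2 + 6*s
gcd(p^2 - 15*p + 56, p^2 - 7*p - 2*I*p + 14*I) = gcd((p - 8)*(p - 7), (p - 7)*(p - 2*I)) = p - 7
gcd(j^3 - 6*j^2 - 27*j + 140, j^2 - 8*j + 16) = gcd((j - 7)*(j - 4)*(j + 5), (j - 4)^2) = j - 4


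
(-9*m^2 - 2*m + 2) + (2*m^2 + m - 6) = -7*m^2 - m - 4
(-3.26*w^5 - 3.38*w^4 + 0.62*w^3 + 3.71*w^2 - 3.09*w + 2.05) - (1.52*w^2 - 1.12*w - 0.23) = -3.26*w^5 - 3.38*w^4 + 0.62*w^3 + 2.19*w^2 - 1.97*w + 2.28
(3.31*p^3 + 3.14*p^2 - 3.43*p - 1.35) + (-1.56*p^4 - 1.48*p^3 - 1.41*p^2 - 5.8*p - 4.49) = -1.56*p^4 + 1.83*p^3 + 1.73*p^2 - 9.23*p - 5.84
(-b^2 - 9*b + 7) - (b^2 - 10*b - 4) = -2*b^2 + b + 11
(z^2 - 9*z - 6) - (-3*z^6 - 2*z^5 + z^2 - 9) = 3*z^6 + 2*z^5 - 9*z + 3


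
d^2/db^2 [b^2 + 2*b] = 2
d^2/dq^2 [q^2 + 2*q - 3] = 2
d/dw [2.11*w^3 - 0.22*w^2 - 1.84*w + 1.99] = 6.33*w^2 - 0.44*w - 1.84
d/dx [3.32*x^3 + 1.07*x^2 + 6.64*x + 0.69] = 9.96*x^2 + 2.14*x + 6.64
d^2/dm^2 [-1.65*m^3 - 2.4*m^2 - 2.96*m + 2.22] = -9.9*m - 4.8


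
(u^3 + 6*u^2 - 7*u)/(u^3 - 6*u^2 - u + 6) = u*(u + 7)/(u^2 - 5*u - 6)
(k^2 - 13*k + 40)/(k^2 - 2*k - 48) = (k - 5)/(k + 6)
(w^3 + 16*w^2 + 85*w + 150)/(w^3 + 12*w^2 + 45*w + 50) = (w + 6)/(w + 2)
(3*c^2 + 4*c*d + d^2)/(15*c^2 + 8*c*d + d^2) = (c + d)/(5*c + d)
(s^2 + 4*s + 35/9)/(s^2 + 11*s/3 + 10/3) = (s + 7/3)/(s + 2)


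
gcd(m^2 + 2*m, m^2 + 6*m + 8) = m + 2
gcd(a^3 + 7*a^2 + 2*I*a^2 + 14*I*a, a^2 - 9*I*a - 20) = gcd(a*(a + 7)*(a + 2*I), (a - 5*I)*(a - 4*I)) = 1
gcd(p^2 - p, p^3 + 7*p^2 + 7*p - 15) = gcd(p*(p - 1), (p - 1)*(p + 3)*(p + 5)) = p - 1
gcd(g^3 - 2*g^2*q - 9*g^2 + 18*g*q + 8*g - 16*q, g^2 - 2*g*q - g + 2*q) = -g^2 + 2*g*q + g - 2*q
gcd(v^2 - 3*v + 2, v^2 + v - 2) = v - 1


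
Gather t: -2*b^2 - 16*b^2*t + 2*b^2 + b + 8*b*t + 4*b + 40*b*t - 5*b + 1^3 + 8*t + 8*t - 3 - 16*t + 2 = t*(-16*b^2 + 48*b)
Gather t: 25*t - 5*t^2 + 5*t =-5*t^2 + 30*t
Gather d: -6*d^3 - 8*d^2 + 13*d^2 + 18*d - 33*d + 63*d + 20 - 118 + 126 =-6*d^3 + 5*d^2 + 48*d + 28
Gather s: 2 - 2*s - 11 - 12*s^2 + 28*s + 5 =-12*s^2 + 26*s - 4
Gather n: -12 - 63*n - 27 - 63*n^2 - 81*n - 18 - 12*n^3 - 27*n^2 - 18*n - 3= -12*n^3 - 90*n^2 - 162*n - 60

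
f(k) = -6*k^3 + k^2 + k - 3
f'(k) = -18*k^2 + 2*k + 1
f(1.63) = -24.70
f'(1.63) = -43.56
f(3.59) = -264.13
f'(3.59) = -223.81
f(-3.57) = 279.17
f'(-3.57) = -235.55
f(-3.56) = 276.82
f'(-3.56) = -234.24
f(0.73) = -4.07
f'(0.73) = -7.13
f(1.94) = -41.10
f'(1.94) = -62.86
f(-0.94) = 1.93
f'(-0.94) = -16.78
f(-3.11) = 184.04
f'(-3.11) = -179.32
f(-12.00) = 10497.00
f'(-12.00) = -2615.00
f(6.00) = -1257.00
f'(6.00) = -635.00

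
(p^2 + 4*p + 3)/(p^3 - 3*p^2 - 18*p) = (p + 1)/(p*(p - 6))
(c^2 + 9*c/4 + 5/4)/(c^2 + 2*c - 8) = (4*c^2 + 9*c + 5)/(4*(c^2 + 2*c - 8))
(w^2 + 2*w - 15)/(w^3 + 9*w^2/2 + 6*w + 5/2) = 2*(w^2 + 2*w - 15)/(2*w^3 + 9*w^2 + 12*w + 5)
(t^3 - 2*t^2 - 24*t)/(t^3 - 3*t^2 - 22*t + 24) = t/(t - 1)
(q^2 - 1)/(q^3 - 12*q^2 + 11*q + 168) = (q^2 - 1)/(q^3 - 12*q^2 + 11*q + 168)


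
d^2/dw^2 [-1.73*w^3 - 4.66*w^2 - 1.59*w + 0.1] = -10.38*w - 9.32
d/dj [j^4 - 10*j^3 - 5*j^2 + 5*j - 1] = 4*j^3 - 30*j^2 - 10*j + 5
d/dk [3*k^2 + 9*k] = 6*k + 9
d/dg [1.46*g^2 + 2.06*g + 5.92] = 2.92*g + 2.06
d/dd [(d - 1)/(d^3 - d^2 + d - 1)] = -2*d/(d^4 + 2*d^2 + 1)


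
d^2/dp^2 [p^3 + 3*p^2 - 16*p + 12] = 6*p + 6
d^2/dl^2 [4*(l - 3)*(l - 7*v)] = 8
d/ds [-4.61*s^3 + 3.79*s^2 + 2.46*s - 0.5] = -13.83*s^2 + 7.58*s + 2.46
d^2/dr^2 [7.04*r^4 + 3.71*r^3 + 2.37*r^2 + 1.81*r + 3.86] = 84.48*r^2 + 22.26*r + 4.74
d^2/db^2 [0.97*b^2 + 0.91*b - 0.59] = 1.94000000000000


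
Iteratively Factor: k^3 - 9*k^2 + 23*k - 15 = (k - 1)*(k^2 - 8*k + 15) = (k - 3)*(k - 1)*(k - 5)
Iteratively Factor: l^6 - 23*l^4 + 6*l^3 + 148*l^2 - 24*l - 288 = (l - 3)*(l^5 + 3*l^4 - 14*l^3 - 36*l^2 + 40*l + 96) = (l - 3)*(l + 2)*(l^4 + l^3 - 16*l^2 - 4*l + 48) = (l - 3)^2*(l + 2)*(l^3 + 4*l^2 - 4*l - 16) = (l - 3)^2*(l + 2)^2*(l^2 + 2*l - 8) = (l - 3)^2*(l + 2)^2*(l + 4)*(l - 2)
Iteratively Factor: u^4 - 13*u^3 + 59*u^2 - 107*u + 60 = (u - 4)*(u^3 - 9*u^2 + 23*u - 15) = (u - 5)*(u - 4)*(u^2 - 4*u + 3) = (u - 5)*(u - 4)*(u - 1)*(u - 3)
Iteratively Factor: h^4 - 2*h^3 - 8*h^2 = (h - 4)*(h^3 + 2*h^2) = h*(h - 4)*(h^2 + 2*h) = h*(h - 4)*(h + 2)*(h)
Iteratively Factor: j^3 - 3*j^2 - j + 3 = (j - 1)*(j^2 - 2*j - 3) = (j - 1)*(j + 1)*(j - 3)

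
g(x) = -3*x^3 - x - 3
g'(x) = -9*x^2 - 1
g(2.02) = -29.75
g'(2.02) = -37.72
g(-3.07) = 86.87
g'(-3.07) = -85.82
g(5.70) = -564.28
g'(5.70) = -293.41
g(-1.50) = 8.62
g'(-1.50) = -21.25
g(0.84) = -5.62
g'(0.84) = -7.35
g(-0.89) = 0.00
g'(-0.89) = -8.13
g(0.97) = -6.71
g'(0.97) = -9.47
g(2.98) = -85.37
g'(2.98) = -80.92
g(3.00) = -87.00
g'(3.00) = -82.00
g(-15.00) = 10137.00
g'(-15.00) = -2026.00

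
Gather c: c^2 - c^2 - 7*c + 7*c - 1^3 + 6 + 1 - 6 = 0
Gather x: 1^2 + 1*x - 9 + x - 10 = 2*x - 18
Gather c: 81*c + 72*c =153*c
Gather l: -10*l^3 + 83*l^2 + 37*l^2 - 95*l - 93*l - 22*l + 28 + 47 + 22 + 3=-10*l^3 + 120*l^2 - 210*l + 100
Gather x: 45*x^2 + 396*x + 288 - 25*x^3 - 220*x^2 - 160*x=-25*x^3 - 175*x^2 + 236*x + 288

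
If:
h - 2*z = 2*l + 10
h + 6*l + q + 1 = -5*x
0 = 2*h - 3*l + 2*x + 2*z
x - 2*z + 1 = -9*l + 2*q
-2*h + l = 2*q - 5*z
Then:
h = -3522/479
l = -1726/479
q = -3416/479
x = 3363/479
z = -2430/479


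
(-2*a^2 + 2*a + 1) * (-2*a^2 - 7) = 4*a^4 - 4*a^3 + 12*a^2 - 14*a - 7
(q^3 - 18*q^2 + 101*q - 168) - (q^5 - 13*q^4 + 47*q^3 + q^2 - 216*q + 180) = -q^5 + 13*q^4 - 46*q^3 - 19*q^2 + 317*q - 348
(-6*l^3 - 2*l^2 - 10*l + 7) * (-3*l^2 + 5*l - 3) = 18*l^5 - 24*l^4 + 38*l^3 - 65*l^2 + 65*l - 21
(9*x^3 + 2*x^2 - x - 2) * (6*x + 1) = 54*x^4 + 21*x^3 - 4*x^2 - 13*x - 2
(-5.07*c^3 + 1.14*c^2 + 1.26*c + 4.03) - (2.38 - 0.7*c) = -5.07*c^3 + 1.14*c^2 + 1.96*c + 1.65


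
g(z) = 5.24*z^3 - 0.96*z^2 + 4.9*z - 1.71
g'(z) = 15.72*z^2 - 1.92*z + 4.9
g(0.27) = -0.35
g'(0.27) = 5.53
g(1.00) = 7.47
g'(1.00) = 18.70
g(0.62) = 2.21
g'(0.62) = 9.75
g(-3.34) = -224.03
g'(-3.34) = 186.68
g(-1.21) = -18.33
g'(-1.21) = 30.24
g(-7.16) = -2009.41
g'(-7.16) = 824.54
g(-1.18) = -17.44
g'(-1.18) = 29.05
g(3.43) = 215.26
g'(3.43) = 183.26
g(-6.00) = -1197.51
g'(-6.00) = 582.34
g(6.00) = 1124.97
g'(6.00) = 559.30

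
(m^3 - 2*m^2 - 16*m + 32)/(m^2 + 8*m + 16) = (m^2 - 6*m + 8)/(m + 4)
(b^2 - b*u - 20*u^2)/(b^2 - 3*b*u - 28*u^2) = (-b + 5*u)/(-b + 7*u)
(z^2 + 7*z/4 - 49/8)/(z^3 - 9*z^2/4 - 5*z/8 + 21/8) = (2*z + 7)/(2*z^2 - z - 3)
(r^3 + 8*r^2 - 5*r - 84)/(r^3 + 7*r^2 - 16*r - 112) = (r - 3)/(r - 4)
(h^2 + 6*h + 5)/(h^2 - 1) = (h + 5)/(h - 1)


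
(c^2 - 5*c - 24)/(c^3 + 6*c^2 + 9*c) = (c - 8)/(c*(c + 3))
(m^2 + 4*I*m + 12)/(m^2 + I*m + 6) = (m + 6*I)/(m + 3*I)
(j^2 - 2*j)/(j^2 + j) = (j - 2)/(j + 1)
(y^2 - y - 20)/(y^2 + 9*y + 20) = (y - 5)/(y + 5)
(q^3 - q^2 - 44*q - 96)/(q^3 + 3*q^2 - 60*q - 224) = (q + 3)/(q + 7)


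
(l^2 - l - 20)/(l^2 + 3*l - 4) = (l - 5)/(l - 1)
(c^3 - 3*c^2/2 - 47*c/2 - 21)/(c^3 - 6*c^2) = 1 + 9/(2*c) + 7/(2*c^2)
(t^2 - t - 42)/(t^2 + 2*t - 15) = (t^2 - t - 42)/(t^2 + 2*t - 15)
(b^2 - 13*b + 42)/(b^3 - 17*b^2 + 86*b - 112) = (b - 6)/(b^2 - 10*b + 16)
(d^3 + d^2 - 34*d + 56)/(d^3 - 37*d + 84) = (d - 2)/(d - 3)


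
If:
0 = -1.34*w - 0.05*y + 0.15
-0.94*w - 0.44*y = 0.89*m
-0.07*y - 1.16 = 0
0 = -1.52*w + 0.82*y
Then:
No Solution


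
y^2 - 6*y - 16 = (y - 8)*(y + 2)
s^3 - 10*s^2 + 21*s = s*(s - 7)*(s - 3)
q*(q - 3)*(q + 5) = q^3 + 2*q^2 - 15*q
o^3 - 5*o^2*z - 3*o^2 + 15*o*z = o*(o - 3)*(o - 5*z)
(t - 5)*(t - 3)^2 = t^3 - 11*t^2 + 39*t - 45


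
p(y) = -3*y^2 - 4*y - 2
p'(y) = -6*y - 4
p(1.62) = -16.35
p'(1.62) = -13.72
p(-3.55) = -25.61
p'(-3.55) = 17.30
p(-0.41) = -0.86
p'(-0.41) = -1.54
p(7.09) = -181.16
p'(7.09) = -46.54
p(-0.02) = -1.92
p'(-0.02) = -3.88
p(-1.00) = -1.00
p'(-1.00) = 2.00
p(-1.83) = -4.73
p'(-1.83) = 6.98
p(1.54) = -15.27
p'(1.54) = -13.24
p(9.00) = -281.00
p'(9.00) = -58.00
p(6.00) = -134.00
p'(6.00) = -40.00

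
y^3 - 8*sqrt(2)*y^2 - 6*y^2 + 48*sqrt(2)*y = y*(y - 6)*(y - 8*sqrt(2))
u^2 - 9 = (u - 3)*(u + 3)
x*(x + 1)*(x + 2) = x^3 + 3*x^2 + 2*x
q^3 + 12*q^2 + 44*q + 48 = (q + 2)*(q + 4)*(q + 6)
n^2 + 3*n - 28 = (n - 4)*(n + 7)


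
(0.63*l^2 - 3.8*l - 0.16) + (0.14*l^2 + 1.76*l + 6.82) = 0.77*l^2 - 2.04*l + 6.66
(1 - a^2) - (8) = -a^2 - 7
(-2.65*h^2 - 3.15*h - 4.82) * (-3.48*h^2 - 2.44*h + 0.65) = 9.222*h^4 + 17.428*h^3 + 22.7371*h^2 + 9.7133*h - 3.133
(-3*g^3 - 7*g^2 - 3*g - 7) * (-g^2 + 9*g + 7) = 3*g^5 - 20*g^4 - 81*g^3 - 69*g^2 - 84*g - 49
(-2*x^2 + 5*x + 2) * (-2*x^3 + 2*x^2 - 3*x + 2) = 4*x^5 - 14*x^4 + 12*x^3 - 15*x^2 + 4*x + 4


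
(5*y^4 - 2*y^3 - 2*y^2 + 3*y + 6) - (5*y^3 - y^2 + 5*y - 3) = 5*y^4 - 7*y^3 - y^2 - 2*y + 9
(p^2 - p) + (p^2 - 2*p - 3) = 2*p^2 - 3*p - 3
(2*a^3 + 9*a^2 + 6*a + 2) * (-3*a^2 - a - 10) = -6*a^5 - 29*a^4 - 47*a^3 - 102*a^2 - 62*a - 20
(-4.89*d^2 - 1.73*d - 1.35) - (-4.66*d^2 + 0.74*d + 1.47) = -0.23*d^2 - 2.47*d - 2.82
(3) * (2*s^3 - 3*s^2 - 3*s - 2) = 6*s^3 - 9*s^2 - 9*s - 6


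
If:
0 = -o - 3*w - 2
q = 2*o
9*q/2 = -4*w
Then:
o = 8/23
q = 16/23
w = -18/23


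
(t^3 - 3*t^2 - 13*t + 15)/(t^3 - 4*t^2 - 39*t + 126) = (t^3 - 3*t^2 - 13*t + 15)/(t^3 - 4*t^2 - 39*t + 126)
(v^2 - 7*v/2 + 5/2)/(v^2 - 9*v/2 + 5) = (v - 1)/(v - 2)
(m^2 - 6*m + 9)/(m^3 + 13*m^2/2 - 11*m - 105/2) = 2*(m - 3)/(2*m^2 + 19*m + 35)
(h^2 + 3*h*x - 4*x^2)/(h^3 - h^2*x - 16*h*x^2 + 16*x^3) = 1/(h - 4*x)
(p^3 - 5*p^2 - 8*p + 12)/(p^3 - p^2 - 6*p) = (p^2 - 7*p + 6)/(p*(p - 3))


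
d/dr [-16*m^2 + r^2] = 2*r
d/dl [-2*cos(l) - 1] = 2*sin(l)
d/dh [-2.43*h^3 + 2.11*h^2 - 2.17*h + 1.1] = -7.29*h^2 + 4.22*h - 2.17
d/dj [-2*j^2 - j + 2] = -4*j - 1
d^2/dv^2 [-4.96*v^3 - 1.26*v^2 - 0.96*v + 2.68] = -29.76*v - 2.52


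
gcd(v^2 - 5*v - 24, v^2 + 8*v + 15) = v + 3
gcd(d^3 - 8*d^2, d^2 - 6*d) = d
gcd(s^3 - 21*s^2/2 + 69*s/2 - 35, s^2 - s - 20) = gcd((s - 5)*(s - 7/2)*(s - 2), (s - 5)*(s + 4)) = s - 5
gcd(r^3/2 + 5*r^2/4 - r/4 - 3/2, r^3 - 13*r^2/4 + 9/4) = r - 1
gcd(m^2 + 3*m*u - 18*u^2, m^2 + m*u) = 1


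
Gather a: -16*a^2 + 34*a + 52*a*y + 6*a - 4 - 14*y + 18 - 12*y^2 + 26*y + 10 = -16*a^2 + a*(52*y + 40) - 12*y^2 + 12*y + 24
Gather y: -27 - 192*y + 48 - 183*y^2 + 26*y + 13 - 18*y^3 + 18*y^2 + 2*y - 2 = -18*y^3 - 165*y^2 - 164*y + 32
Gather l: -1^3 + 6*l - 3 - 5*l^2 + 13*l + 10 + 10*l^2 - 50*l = 5*l^2 - 31*l + 6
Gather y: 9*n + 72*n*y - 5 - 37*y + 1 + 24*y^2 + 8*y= 9*n + 24*y^2 + y*(72*n - 29) - 4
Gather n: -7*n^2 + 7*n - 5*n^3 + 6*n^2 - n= -5*n^3 - n^2 + 6*n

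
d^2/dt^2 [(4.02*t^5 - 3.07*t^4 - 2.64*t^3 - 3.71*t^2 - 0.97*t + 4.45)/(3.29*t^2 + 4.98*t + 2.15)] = (261.077292*t^7 + 987.37177*t^6 + 1406.412792*t^5 + 704.146962*t^4 - 147.304862*t^3 + 106.5678*t^2 + 405.40551*t + 144.24204)/(35.611289*t^6 + 161.712054*t^5 + 314.595393*t^4 + 334.862172*t^3 + 205.586655*t^2 + 69.06015*t + 9.938375)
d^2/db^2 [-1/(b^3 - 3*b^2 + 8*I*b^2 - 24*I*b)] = 2*(b*(3*b - 3 + 8*I)*(b^2 - 3*b + 8*I*b - 24*I) - (3*b^2 - 6*b + 16*I*b - 24*I)^2)/(b^3*(b^2 - 3*b + 8*I*b - 24*I)^3)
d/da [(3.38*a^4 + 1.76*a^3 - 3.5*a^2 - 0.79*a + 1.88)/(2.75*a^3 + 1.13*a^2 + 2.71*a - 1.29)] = (9.295*a^6 + 7.6388*a^5 + 39.0932*a^4 - 3.5566*a^3 - 30.9135*a^2 + 4.7812*a - 4.0757)/(7.5625*a^6 + 6.215*a^5 + 16.1819*a^4 - 0.970400000000001*a^3 + 4.4287*a^2 - 6.9918*a + 1.6641)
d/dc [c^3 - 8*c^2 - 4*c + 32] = 3*c^2 - 16*c - 4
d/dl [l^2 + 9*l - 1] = 2*l + 9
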